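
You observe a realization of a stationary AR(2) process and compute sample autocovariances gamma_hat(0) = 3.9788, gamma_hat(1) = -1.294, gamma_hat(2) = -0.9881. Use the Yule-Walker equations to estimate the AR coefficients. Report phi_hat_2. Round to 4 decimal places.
\hat\phi_{2} = -0.3960

The Yule-Walker equations for an AR(p) process read, in matrix form,
  Gamma_p phi = r_p,   with   (Gamma_p)_{ij} = gamma(|i - j|),
                       (r_p)_i = gamma(i),   i,j = 1..p.
Substitute the sample gammas (Toeplitz matrix and right-hand side of size 2):
  Gamma_p = [[3.9788, -1.294], [-1.294, 3.9788]]
  r_p     = [-1.294, -0.9881]
Written out:
  3.9788 phi_1 - 1.294 phi_2 = -1.294
  -1.294 phi_1 + 3.9788 phi_2 = -0.9881
Solve by Cramer's rule:
  det = gamma(0)^2 - gamma(1)^2 = (3.9788)^2 - (-1.294)^2 = 15.83084944 - 1.674436 = 14.15641344
  phi_hat_1 = [gamma(1) gamma(0) - gamma(1) gamma(2)] / det = [(-1.294)(3.9788) - (-1.294)(-0.9881)] / 14.15641344 = -6.4271686 / 14.15641344 = -0.454
  phi_hat_2 = [gamma(0) gamma(2) - gamma(1)^2] / det = [(3.9788)(-0.9881) - (-1.294)^2] / 14.15641344 = -5.60588828 / 14.15641344 = -0.396
So phi_hat = [-0.4540, -0.3960].
Therefore phi_hat_2 = -0.3960.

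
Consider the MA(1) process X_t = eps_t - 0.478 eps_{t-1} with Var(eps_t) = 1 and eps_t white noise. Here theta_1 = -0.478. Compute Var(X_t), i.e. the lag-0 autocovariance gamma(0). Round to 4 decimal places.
\gamma(0) = 1.2285

For an MA(q) process X_t = eps_t + sum_i theta_i eps_{t-i} with
Var(eps_t) = sigma^2, the variance is
  gamma(0) = sigma^2 * (1 + sum_i theta_i^2).
  sum_i theta_i^2 = (-0.478)^2 = 0.228484.
  gamma(0) = 1 * (1 + 0.228484) = 1 * 1.228484 = 1.228484, which rounds to 1.2285.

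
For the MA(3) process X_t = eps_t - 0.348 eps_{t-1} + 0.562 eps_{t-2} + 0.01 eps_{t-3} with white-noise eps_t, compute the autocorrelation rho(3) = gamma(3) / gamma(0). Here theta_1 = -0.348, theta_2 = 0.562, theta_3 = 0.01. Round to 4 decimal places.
\rho(3) = 0.0070

For an MA(q) process with theta_0 = 1, the autocovariance is
  gamma(k) = sigma^2 * sum_{i=0..q-k} theta_i * theta_{i+k},
and rho(k) = gamma(k) / gamma(0). Sigma^2 cancels.
  numerator   = (1)*(0.01) = 0.01.
  denominator = (1)^2 + (-0.348)^2 + (0.562)^2 + (0.01)^2 = 1.437048.
  rho(3) = 0.01 / 1.437048 = 0.0070.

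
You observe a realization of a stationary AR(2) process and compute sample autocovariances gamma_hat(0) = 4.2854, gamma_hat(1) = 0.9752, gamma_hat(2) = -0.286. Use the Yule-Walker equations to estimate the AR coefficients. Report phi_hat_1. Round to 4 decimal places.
\hat\phi_{1} = 0.2560

The Yule-Walker equations for an AR(p) process read, in matrix form,
  Gamma_p phi = r_p,   with   (Gamma_p)_{ij} = gamma(|i - j|),
                       (r_p)_i = gamma(i),   i,j = 1..p.
Substitute the sample gammas (Toeplitz matrix and right-hand side of size 2):
  Gamma_p = [[4.2854, 0.9752], [0.9752, 4.2854]]
  r_p     = [0.9752, -0.286]
Written out:
  4.2854 phi_1 + 0.9752 phi_2 = 0.9752
  0.9752 phi_1 + 4.2854 phi_2 = -0.286
Solve by Cramer's rule:
  det = gamma(0)^2 - gamma(1)^2 = (4.2854)^2 - (0.9752)^2 = 18.36465316 - 0.95101504 = 17.41363812
  phi_hat_1 = [gamma(1) gamma(0) - gamma(1) gamma(2)] / det = [(0.9752)(4.2854) - (0.9752)(-0.286)] / 17.41363812 = 4.45802928 / 17.41363812 = 0.256
  phi_hat_2 = [gamma(0) gamma(2) - gamma(1)^2] / det = [(4.2854)(-0.286) - (0.9752)^2] / 17.41363812 = -2.17663944 / 17.41363812 = -0.125
So phi_hat = [0.2560, -0.1250].
Therefore phi_hat_1 = 0.2560.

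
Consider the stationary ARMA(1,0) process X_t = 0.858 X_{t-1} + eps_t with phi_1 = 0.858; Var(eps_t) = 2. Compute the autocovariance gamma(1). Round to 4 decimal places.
\gamma(1) = 6.5040

Multiply the model equation by X_{t-k} and take expectations. With theta_0 = psi_0 = 1 and psi_j the MA(infinity) weights, this gives
  gamma(k) - sum_i phi_i gamma(k-i) = c_k,
  c_k = sigma^2 * sum_{j=k..q} theta_j psi_{j-k}   (c_k = 0 for k > q),
using gamma(-m) = gamma(m).
Pure AR (q = 0): c_0 = sigma^2 = 2, c_k = 0 for k >= 1.
Equations for k = 0 and k = 1 (AR order 1):
  gamma(0) = phi_1 gamma(1) + c_0
  gamma(1) = phi_1 gamma(0) + c_1
Substituting the second into the first: gamma(0) (1 - phi_1^2) = c_0 + phi_1 c_1, so
  gamma(0) = c_0 / (1 - phi_1^2) = 2 / (1 - (0.858)^2) = 2 / 0.263836 = 7.580467.
  gamma(1) = phi_1 gamma(0) = (0.858)(7.580467) = 6.50404.
Therefore gamma(1) = 6.5040 (to 4 decimal places).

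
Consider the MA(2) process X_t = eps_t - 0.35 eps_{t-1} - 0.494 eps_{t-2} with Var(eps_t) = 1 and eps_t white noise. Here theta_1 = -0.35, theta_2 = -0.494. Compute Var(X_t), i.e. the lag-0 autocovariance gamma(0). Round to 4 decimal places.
\gamma(0) = 1.3665

For an MA(q) process X_t = eps_t + sum_i theta_i eps_{t-i} with
Var(eps_t) = sigma^2, the variance is
  gamma(0) = sigma^2 * (1 + sum_i theta_i^2).
  sum_i theta_i^2 = (-0.35)^2 + (-0.494)^2 = 0.1225 + 0.244036 = 0.366536.
  gamma(0) = 1 * (1 + 0.366536) = 1 * 1.366536 = 1.366536, which rounds to 1.3665.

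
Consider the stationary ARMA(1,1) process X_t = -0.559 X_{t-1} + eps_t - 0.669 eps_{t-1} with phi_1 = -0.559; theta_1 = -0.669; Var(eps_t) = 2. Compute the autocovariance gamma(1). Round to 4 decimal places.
\gamma(1) = -4.9082

Multiply the model equation by X_{t-k} and take expectations. With theta_0 = psi_0 = 1 and psi_j the MA(infinity) weights, this gives
  gamma(k) - sum_i phi_i gamma(k-i) = c_k,
  c_k = sigma^2 * sum_{j=k..q} theta_j psi_{j-k}   (c_k = 0 for k > q),
using gamma(-m) = gamma(m).
psi-weights needed (psi_j = theta_j + sum_i phi_i psi_{j-i}):
  psi_1 = theta_1 + phi_1 = -0.669 + (-0.559) = -1.228
Right-hand sides:
  c_0 = sigma^2 (1 + theta_1 psi_1) = 2 * (1 + (-0.669)(-1.228)) = 2 * 1.821532 = 3.643064
  c_1 = sigma^2 theta_1 = 2 * (-0.669) = -1.338
  c_2 = 0
Equations for k = 0 and k = 1 (AR order 1):
  gamma(0) = phi_1 gamma(1) + c_0
  gamma(1) = phi_1 gamma(0) + c_1
Substituting the second into the first: gamma(0) (1 - phi_1^2) = c_0 + phi_1 c_1, so
  gamma(0) = (c_0 + phi_1 c_1) / (1 - phi_1^2) = (3.643064 + (-0.559)(-1.338)) / (1 - (-0.559)^2) = 4.391006 / 0.687519 = 6.386741.
  gamma(1) = phi_1 gamma(0) + c_1 = (-0.559)(6.386741) + (-1.338) = -4.908188.
Therefore gamma(1) = -4.9082 (to 4 decimal places).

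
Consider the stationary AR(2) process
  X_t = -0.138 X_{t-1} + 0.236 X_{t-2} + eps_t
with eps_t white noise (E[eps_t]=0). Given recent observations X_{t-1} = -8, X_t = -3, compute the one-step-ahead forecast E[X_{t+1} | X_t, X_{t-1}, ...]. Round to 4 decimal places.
E[X_{t+1} \mid \mathcal F_t] = -1.4740

For an AR(p) model X_t = c + sum_i phi_i X_{t-i} + eps_t, the
one-step-ahead conditional mean is
  E[X_{t+1} | X_t, ...] = c + sum_i phi_i X_{t+1-i}.
Substitute known values:
  E[X_{t+1} | ...] = (-0.138) * (-3) + (0.236) * (-8)
                   = -1.4740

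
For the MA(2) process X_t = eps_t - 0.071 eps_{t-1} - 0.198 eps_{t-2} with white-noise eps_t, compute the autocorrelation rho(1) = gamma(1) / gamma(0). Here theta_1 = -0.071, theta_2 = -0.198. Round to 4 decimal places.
\rho(1) = -0.0545

For an MA(q) process with theta_0 = 1, the autocovariance is
  gamma(k) = sigma^2 * sum_{i=0..q-k} theta_i * theta_{i+k},
and rho(k) = gamma(k) / gamma(0). Sigma^2 cancels.
  numerator   = (1)*(-0.071) + (-0.071)*(-0.198) = -0.056942.
  denominator = (1)^2 + (-0.071)^2 + (-0.198)^2 = 1.044245.
  rho(1) = -0.056942 / 1.044245 = -0.0545.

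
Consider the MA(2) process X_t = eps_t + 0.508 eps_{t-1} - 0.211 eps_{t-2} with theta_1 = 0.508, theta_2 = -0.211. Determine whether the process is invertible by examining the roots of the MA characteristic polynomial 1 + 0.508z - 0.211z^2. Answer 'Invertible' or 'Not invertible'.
\text{Invertible}

The MA(q) characteristic polynomial is P(z) = 1 + 0.508z - 0.211z^2.
Invertibility requires all roots to lie outside the unit circle, i.e. |z| > 1 for every root.
Set 1 + (0.508) z + (-0.211) z^2 = 0, i.e. a z^2 + b z + c = 0 with a = -0.211, b = 0.508, c = 1.
Discriminant D = b^2 - 4ac = (0.508)^2 - 4*(-0.211)*1 = 0.258064 - (-0.844) = 1.102064.
D >= 0, so the roots are real: z = (-b +/- sqrt(D)) / (2a) = (-0.508 +/- 1.049792) / (-0.422).
  z_1 = (-0.508 + 1.049792) / (-0.422) = -1.2839,   |z_1| = 1.2839.
  z_2 = (-0.508 - 1.049792) / (-0.422) = 3.6915,   |z_2| = 3.6915.
Moduli of all roots: 1.2839, 3.6915.
All moduli strictly greater than 1? Yes.
Verdict: Invertible.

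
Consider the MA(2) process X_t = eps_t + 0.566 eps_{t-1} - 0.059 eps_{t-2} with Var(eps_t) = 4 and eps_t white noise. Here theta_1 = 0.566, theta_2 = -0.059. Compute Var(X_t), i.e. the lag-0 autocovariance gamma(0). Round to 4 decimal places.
\gamma(0) = 5.2953

For an MA(q) process X_t = eps_t + sum_i theta_i eps_{t-i} with
Var(eps_t) = sigma^2, the variance is
  gamma(0) = sigma^2 * (1 + sum_i theta_i^2).
  sum_i theta_i^2 = (0.566)^2 + (-0.059)^2 = 0.320356 + 0.003481 = 0.323837.
  gamma(0) = 4 * (1 + 0.323837) = 4 * 1.323837 = 5.295348, which rounds to 5.2953.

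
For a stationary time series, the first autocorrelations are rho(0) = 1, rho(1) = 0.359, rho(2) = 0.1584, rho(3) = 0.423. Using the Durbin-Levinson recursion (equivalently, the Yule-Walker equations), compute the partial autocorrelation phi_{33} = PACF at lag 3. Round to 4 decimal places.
\phi_{33} = 0.4090

The PACF at lag k is phi_{kk}, the last component of the solution
to the Yule-Walker system G_k phi = r_k where
  (G_k)_{ij} = rho(|i - j|), (r_k)_i = rho(i), i,j = 1..k.
Equivalently, Durbin-Levinson gives phi_{kk} iteratively:
  phi_{11} = rho(1)
  phi_{kk} = [rho(k) - sum_{j=1..k-1} phi_{k-1,j} rho(k-j)]
            / [1 - sum_{j=1..k-1} phi_{k-1,j} rho(j)],
  phi_{k,j} = phi_{k-1,j} - phi_{kk} phi_{k-1,k-j},  j = 1..k-1.
Step k = 1:
  phi_11 = rho(1) = 0.359.
Step k = 2:
  phi_22 = [rho(2) - phi_11 rho(1)] / [1 - phi_11 rho(1)] = [0.1584 - (0.359)(0.359)] / [1 - (0.359)(0.359)]
         = 0.029519 / 0.871119 = 0.033886.
  Update: phi_21 = phi_11 - phi_22 phi_11 = 0.359 - (0.033886)(0.359) = 0.346835.
Step k = 3:
  phi_33 = [rho(3) - phi_21 rho(2) - phi_22 rho(1)] / [1 - phi_21 rho(1) - phi_22 rho(2)]
    numerator   = 0.423 - (0.346835)(0.1584) - (0.033886)(0.359) = 0.35589618
    denominator = 1 - (0.346835)(0.359) - (0.033886)(0.1584) = 0.87011871
  phi_33 = 0.35589618 / 0.87011871 = 0.409.
Therefore phi_{33} = 0.4090.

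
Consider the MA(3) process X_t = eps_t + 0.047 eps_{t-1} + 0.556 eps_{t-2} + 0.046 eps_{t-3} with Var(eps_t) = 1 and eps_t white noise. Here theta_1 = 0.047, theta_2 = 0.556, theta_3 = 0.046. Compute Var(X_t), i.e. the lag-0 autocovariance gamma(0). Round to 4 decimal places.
\gamma(0) = 1.3135

For an MA(q) process X_t = eps_t + sum_i theta_i eps_{t-i} with
Var(eps_t) = sigma^2, the variance is
  gamma(0) = sigma^2 * (1 + sum_i theta_i^2).
  sum_i theta_i^2 = (0.047)^2 + (0.556)^2 + (0.046)^2 = 0.002209 + 0.309136 + 0.002116 = 0.313461.
  gamma(0) = 1 * (1 + 0.313461) = 1 * 1.313461 = 1.313461, which rounds to 1.3135.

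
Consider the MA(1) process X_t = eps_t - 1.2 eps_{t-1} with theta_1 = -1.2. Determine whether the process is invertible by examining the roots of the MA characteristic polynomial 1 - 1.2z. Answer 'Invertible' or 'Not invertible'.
\text{Not invertible}

The MA(q) characteristic polynomial is P(z) = 1 - 1.2z.
Invertibility requires all roots to lie outside the unit circle, i.e. |z| > 1 for every root.
This is linear in z: 1 + (-1.2) z = 0  =>  z = -1/(-1.2) = 0.833333,  |z| = 0.833333.
Moduli of all roots: 0.8333.
All moduli strictly greater than 1? No.
Verdict: Not invertible.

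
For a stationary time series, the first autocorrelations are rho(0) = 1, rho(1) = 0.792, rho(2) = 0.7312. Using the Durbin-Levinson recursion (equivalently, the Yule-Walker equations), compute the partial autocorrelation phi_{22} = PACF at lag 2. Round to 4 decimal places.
\phi_{22} = 0.2788

The PACF at lag k is phi_{kk}, the last component of the solution
to the Yule-Walker system G_k phi = r_k where
  (G_k)_{ij} = rho(|i - j|), (r_k)_i = rho(i), i,j = 1..k.
Equivalently, Durbin-Levinson gives phi_{kk} iteratively:
  phi_{11} = rho(1)
  phi_{kk} = [rho(k) - sum_{j=1..k-1} phi_{k-1,j} rho(k-j)]
            / [1 - sum_{j=1..k-1} phi_{k-1,j} rho(j)],
  phi_{k,j} = phi_{k-1,j} - phi_{kk} phi_{k-1,k-j},  j = 1..k-1.
Step k = 1:
  phi_11 = rho(1) = 0.792.
Step k = 2:
  phi_22 = [rho(2) - phi_11 rho(1)] / [1 - phi_11 rho(1)] = [0.7312 - (0.792)(0.792)] / [1 - (0.792)(0.792)]
         = 0.103936 / 0.372736 = 0.2788.
Therefore phi_{22} = 0.2788.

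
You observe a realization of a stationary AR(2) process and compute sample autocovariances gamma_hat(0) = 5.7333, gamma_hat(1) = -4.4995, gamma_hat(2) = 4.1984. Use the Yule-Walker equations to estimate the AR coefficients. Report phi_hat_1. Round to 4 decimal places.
\hat\phi_{1} = -0.5470

The Yule-Walker equations for an AR(p) process read, in matrix form,
  Gamma_p phi = r_p,   with   (Gamma_p)_{ij} = gamma(|i - j|),
                       (r_p)_i = gamma(i),   i,j = 1..p.
Substitute the sample gammas (Toeplitz matrix and right-hand side of size 2):
  Gamma_p = [[5.7333, -4.4995], [-4.4995, 5.7333]]
  r_p     = [-4.4995, 4.1984]
Written out:
  5.7333 phi_1 - 4.4995 phi_2 = -4.4995
  -4.4995 phi_1 + 5.7333 phi_2 = 4.1984
Solve by Cramer's rule:
  det = gamma(0)^2 - gamma(1)^2 = (5.7333)^2 - (-4.4995)^2 = 32.87072889 - 20.24550025 = 12.62522864
  phi_hat_1 = [gamma(1) gamma(0) - gamma(1) gamma(2)] / det = [(-4.4995)(5.7333) - (-4.4995)(4.1984)] / 12.62522864 = -6.90628255 / 12.62522864 = -0.547
  phi_hat_2 = [gamma(0) gamma(2) - gamma(1)^2] / det = [(5.7333)(4.1984) - (-4.4995)^2] / 12.62522864 = 3.82518647 / 12.62522864 = 0.303
So phi_hat = [-0.5470, 0.3030].
Therefore phi_hat_1 = -0.5470.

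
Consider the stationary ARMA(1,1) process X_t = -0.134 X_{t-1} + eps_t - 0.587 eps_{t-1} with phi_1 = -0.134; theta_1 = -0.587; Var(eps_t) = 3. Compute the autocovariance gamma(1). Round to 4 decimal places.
\gamma(1) = -2.3758

Multiply the model equation by X_{t-k} and take expectations. With theta_0 = psi_0 = 1 and psi_j the MA(infinity) weights, this gives
  gamma(k) - sum_i phi_i gamma(k-i) = c_k,
  c_k = sigma^2 * sum_{j=k..q} theta_j psi_{j-k}   (c_k = 0 for k > q),
using gamma(-m) = gamma(m).
psi-weights needed (psi_j = theta_j + sum_i phi_i psi_{j-i}):
  psi_1 = theta_1 + phi_1 = -0.587 + (-0.134) = -0.721
Right-hand sides:
  c_0 = sigma^2 (1 + theta_1 psi_1) = 3 * (1 + (-0.587)(-0.721)) = 3 * 1.423227 = 4.269681
  c_1 = sigma^2 theta_1 = 3 * (-0.587) = -1.761
  c_2 = 0
Equations for k = 0 and k = 1 (AR order 1):
  gamma(0) = phi_1 gamma(1) + c_0
  gamma(1) = phi_1 gamma(0) + c_1
Substituting the second into the first: gamma(0) (1 - phi_1^2) = c_0 + phi_1 c_1, so
  gamma(0) = (c_0 + phi_1 c_1) / (1 - phi_1^2) = (4.269681 + (-0.134)(-1.761)) / (1 - (-0.134)^2) = 4.505655 / 0.982044 = 4.588038.
  gamma(1) = phi_1 gamma(0) + c_1 = (-0.134)(4.588038) + (-1.761) = -2.375797.
Therefore gamma(1) = -2.3758 (to 4 decimal places).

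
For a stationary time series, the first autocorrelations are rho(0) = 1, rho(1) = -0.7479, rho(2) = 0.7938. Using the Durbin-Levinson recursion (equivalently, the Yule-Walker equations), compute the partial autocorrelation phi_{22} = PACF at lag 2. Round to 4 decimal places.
\phi_{22} = 0.5321

The PACF at lag k is phi_{kk}, the last component of the solution
to the Yule-Walker system G_k phi = r_k where
  (G_k)_{ij} = rho(|i - j|), (r_k)_i = rho(i), i,j = 1..k.
Equivalently, Durbin-Levinson gives phi_{kk} iteratively:
  phi_{11} = rho(1)
  phi_{kk} = [rho(k) - sum_{j=1..k-1} phi_{k-1,j} rho(k-j)]
            / [1 - sum_{j=1..k-1} phi_{k-1,j} rho(j)],
  phi_{k,j} = phi_{k-1,j} - phi_{kk} phi_{k-1,k-j},  j = 1..k-1.
Step k = 1:
  phi_11 = rho(1) = -0.7479.
Step k = 2:
  phi_22 = [rho(2) - phi_11 rho(1)] / [1 - phi_11 rho(1)] = [0.7938 - (-0.7479)(-0.7479)] / [1 - (-0.7479)(-0.7479)]
         = 0.23444559 / 0.44064559 = 0.5321.
Therefore phi_{22} = 0.5321.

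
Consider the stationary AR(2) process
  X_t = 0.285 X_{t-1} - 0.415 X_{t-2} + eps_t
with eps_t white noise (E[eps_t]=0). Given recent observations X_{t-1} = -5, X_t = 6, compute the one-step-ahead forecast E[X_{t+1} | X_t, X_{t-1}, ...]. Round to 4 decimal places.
E[X_{t+1} \mid \mathcal F_t] = 3.7850

For an AR(p) model X_t = c + sum_i phi_i X_{t-i} + eps_t, the
one-step-ahead conditional mean is
  E[X_{t+1} | X_t, ...] = c + sum_i phi_i X_{t+1-i}.
Substitute known values:
  E[X_{t+1} | ...] = (0.285) * (6) + (-0.415) * (-5)
                   = 3.7850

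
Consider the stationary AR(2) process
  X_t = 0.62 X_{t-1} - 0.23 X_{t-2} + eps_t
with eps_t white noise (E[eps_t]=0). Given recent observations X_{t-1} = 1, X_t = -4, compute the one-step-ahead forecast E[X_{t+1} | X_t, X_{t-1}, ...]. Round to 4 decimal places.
E[X_{t+1} \mid \mathcal F_t] = -2.7100

For an AR(p) model X_t = c + sum_i phi_i X_{t-i} + eps_t, the
one-step-ahead conditional mean is
  E[X_{t+1} | X_t, ...] = c + sum_i phi_i X_{t+1-i}.
Substitute known values:
  E[X_{t+1} | ...] = (0.62) * (-4) + (-0.23) * (1)
                   = -2.7100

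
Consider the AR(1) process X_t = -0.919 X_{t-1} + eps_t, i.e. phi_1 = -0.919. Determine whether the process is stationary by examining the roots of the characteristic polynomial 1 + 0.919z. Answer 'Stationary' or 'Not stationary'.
\text{Stationary}

The AR(p) characteristic polynomial is P(z) = 1 + 0.919z.
Stationarity requires all roots to lie outside the unit circle, i.e. |z| > 1 for every root.
This is linear in z: 1 + (0.919) z = 0  =>  z = -1/(0.919) = -1.088139,  |z| = 1.088139.
Moduli of all roots: 1.0881.
All moduli strictly greater than 1? Yes.
Verdict: Stationary.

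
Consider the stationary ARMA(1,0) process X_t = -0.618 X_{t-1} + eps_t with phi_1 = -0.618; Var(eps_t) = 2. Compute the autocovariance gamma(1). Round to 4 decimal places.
\gamma(1) = -1.9998

Multiply the model equation by X_{t-k} and take expectations. With theta_0 = psi_0 = 1 and psi_j the MA(infinity) weights, this gives
  gamma(k) - sum_i phi_i gamma(k-i) = c_k,
  c_k = sigma^2 * sum_{j=k..q} theta_j psi_{j-k}   (c_k = 0 for k > q),
using gamma(-m) = gamma(m).
Pure AR (q = 0): c_0 = sigma^2 = 2, c_k = 0 for k >= 1.
Equations for k = 0 and k = 1 (AR order 1):
  gamma(0) = phi_1 gamma(1) + c_0
  gamma(1) = phi_1 gamma(0) + c_1
Substituting the second into the first: gamma(0) (1 - phi_1^2) = c_0 + phi_1 c_1, so
  gamma(0) = c_0 / (1 - phi_1^2) = 2 / (1 - (-0.618)^2) = 2 / 0.618076 = 3.235848.
  gamma(1) = phi_1 gamma(0) = (-0.618)(3.235848) = -1.999754.
Therefore gamma(1) = -1.9998 (to 4 decimal places).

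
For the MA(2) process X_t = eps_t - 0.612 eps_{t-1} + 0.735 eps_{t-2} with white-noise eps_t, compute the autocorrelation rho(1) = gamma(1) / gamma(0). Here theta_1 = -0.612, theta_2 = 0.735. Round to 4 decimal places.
\rho(1) = -0.5545

For an MA(q) process with theta_0 = 1, the autocovariance is
  gamma(k) = sigma^2 * sum_{i=0..q-k} theta_i * theta_{i+k},
and rho(k) = gamma(k) / gamma(0). Sigma^2 cancels.
  numerator   = (1)*(-0.612) + (-0.612)*(0.735) = -1.06182.
  denominator = (1)^2 + (-0.612)^2 + (0.735)^2 = 1.914769.
  rho(1) = -1.06182 / 1.914769 = -0.5545.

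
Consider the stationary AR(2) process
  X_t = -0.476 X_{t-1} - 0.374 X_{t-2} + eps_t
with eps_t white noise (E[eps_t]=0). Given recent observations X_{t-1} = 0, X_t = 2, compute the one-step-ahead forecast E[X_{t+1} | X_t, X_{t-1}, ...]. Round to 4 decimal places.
E[X_{t+1} \mid \mathcal F_t] = -0.9520

For an AR(p) model X_t = c + sum_i phi_i X_{t-i} + eps_t, the
one-step-ahead conditional mean is
  E[X_{t+1} | X_t, ...] = c + sum_i phi_i X_{t+1-i}.
Substitute known values:
  E[X_{t+1} | ...] = (-0.476) * (2) + (-0.374) * (0)
                   = -0.9520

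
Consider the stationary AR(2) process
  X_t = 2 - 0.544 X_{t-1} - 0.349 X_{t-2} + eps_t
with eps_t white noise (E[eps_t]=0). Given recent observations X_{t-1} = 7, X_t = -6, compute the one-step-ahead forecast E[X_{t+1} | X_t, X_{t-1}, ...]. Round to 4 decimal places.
E[X_{t+1} \mid \mathcal F_t] = 2.8210

For an AR(p) model X_t = c + sum_i phi_i X_{t-i} + eps_t, the
one-step-ahead conditional mean is
  E[X_{t+1} | X_t, ...] = c + sum_i phi_i X_{t+1-i}.
Substitute known values:
  E[X_{t+1} | ...] = 2 + (-0.544) * (-6) + (-0.349) * (7)
                   = 2.8210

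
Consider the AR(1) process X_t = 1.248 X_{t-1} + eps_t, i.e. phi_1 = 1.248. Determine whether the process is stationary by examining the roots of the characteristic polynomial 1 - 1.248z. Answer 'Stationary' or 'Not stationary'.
\text{Not stationary}

The AR(p) characteristic polynomial is P(z) = 1 - 1.248z.
Stationarity requires all roots to lie outside the unit circle, i.e. |z| > 1 for every root.
This is linear in z: 1 + (-1.248) z = 0  =>  z = -1/(-1.248) = 0.801282,  |z| = 0.801282.
Moduli of all roots: 0.8013.
All moduli strictly greater than 1? No.
Verdict: Not stationary.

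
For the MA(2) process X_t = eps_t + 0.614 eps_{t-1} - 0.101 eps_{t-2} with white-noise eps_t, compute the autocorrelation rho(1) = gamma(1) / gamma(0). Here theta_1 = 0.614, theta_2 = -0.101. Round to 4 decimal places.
\rho(1) = 0.3979

For an MA(q) process with theta_0 = 1, the autocovariance is
  gamma(k) = sigma^2 * sum_{i=0..q-k} theta_i * theta_{i+k},
and rho(k) = gamma(k) / gamma(0). Sigma^2 cancels.
  numerator   = (1)*(0.614) + (0.614)*(-0.101) = 0.551986.
  denominator = (1)^2 + (0.614)^2 + (-0.101)^2 = 1.387197.
  rho(1) = 0.551986 / 1.387197 = 0.3979.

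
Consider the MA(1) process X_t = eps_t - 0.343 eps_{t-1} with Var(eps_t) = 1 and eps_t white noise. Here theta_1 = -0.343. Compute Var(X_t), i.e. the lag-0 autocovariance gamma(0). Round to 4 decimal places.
\gamma(0) = 1.1176

For an MA(q) process X_t = eps_t + sum_i theta_i eps_{t-i} with
Var(eps_t) = sigma^2, the variance is
  gamma(0) = sigma^2 * (1 + sum_i theta_i^2).
  sum_i theta_i^2 = (-0.343)^2 = 0.117649.
  gamma(0) = 1 * (1 + 0.117649) = 1 * 1.117649 = 1.117649, which rounds to 1.1176.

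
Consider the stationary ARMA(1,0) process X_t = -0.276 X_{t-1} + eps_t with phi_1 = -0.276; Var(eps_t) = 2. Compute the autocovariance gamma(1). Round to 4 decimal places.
\gamma(1) = -0.5975

Multiply the model equation by X_{t-k} and take expectations. With theta_0 = psi_0 = 1 and psi_j the MA(infinity) weights, this gives
  gamma(k) - sum_i phi_i gamma(k-i) = c_k,
  c_k = sigma^2 * sum_{j=k..q} theta_j psi_{j-k}   (c_k = 0 for k > q),
using gamma(-m) = gamma(m).
Pure AR (q = 0): c_0 = sigma^2 = 2, c_k = 0 for k >= 1.
Equations for k = 0 and k = 1 (AR order 1):
  gamma(0) = phi_1 gamma(1) + c_0
  gamma(1) = phi_1 gamma(0) + c_1
Substituting the second into the first: gamma(0) (1 - phi_1^2) = c_0 + phi_1 c_1, so
  gamma(0) = c_0 / (1 - phi_1^2) = 2 / (1 - (-0.276)^2) = 2 / 0.923824 = 2.164915.
  gamma(1) = phi_1 gamma(0) = (-0.276)(2.164915) = -0.597516.
Therefore gamma(1) = -0.5975 (to 4 decimal places).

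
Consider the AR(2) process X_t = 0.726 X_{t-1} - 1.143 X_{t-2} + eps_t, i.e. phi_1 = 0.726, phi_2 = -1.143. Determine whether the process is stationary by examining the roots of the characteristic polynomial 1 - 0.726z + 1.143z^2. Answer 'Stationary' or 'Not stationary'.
\text{Not stationary}

The AR(p) characteristic polynomial is P(z) = 1 - 0.726z + 1.143z^2.
Stationarity requires all roots to lie outside the unit circle, i.e. |z| > 1 for every root.
Set 1 + (-0.726) z + (1.143) z^2 = 0, i.e. a z^2 + b z + c = 0 with a = 1.143, b = -0.726, c = 1.
Discriminant D = b^2 - 4ac = (-0.726)^2 - 4*(1.143)*1 = 0.527076 - (4.572) = -4.044924.
D < 0, so the roots are the complex-conjugate pair z = (-b +/- i sqrt(-D)) / (2a) = 0.3176 +/- 0.8798i.
For a conjugate pair |z|^2 = z * conj(z) = (product of roots) = c/a = 1/(1.143) = 0.874891, so |z| = sqrt(0.874891) = 0.9354 for both roots.
Moduli of all roots: 0.9354, 0.9354.
All moduli strictly greater than 1? No.
Verdict: Not stationary.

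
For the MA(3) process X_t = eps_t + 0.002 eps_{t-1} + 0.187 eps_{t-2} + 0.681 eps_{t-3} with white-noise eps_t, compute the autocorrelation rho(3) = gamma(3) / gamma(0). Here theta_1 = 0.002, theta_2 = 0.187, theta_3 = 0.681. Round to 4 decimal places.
\rho(3) = 0.4544

For an MA(q) process with theta_0 = 1, the autocovariance is
  gamma(k) = sigma^2 * sum_{i=0..q-k} theta_i * theta_{i+k},
and rho(k) = gamma(k) / gamma(0). Sigma^2 cancels.
  numerator   = (1)*(0.681) = 0.681.
  denominator = (1)^2 + (0.002)^2 + (0.187)^2 + (0.681)^2 = 1.498734.
  rho(3) = 0.681 / 1.498734 = 0.4544.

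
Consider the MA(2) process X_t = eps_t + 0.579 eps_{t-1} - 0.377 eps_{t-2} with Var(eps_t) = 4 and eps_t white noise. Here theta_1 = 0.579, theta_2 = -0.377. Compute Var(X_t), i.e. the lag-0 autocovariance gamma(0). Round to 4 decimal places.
\gamma(0) = 5.9095

For an MA(q) process X_t = eps_t + sum_i theta_i eps_{t-i} with
Var(eps_t) = sigma^2, the variance is
  gamma(0) = sigma^2 * (1 + sum_i theta_i^2).
  sum_i theta_i^2 = (0.579)^2 + (-0.377)^2 = 0.335241 + 0.142129 = 0.47737.
  gamma(0) = 4 * (1 + 0.47737) = 4 * 1.47737 = 5.90948, which rounds to 5.9095.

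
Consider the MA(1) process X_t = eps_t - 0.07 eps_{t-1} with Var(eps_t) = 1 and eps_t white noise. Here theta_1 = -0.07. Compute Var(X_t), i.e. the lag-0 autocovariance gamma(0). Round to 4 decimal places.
\gamma(0) = 1.0049

For an MA(q) process X_t = eps_t + sum_i theta_i eps_{t-i} with
Var(eps_t) = sigma^2, the variance is
  gamma(0) = sigma^2 * (1 + sum_i theta_i^2).
  sum_i theta_i^2 = (-0.07)^2 = 0.0049.
  gamma(0) = 1 * (1 + 0.0049) = 1 * 1.0049 = 1.0049.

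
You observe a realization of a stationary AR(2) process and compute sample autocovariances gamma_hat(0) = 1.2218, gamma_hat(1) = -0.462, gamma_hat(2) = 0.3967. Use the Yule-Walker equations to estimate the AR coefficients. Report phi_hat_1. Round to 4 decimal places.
\hat\phi_{1} = -0.2980

The Yule-Walker equations for an AR(p) process read, in matrix form,
  Gamma_p phi = r_p,   with   (Gamma_p)_{ij} = gamma(|i - j|),
                       (r_p)_i = gamma(i),   i,j = 1..p.
Substitute the sample gammas (Toeplitz matrix and right-hand side of size 2):
  Gamma_p = [[1.2218, -0.462], [-0.462, 1.2218]]
  r_p     = [-0.462, 0.3967]
Written out:
  1.2218 phi_1 - 0.462 phi_2 = -0.462
  -0.462 phi_1 + 1.2218 phi_2 = 0.3967
Solve by Cramer's rule:
  det = gamma(0)^2 - gamma(1)^2 = (1.2218)^2 - (-0.462)^2 = 1.49279524 - 0.213444 = 1.27935124
  phi_hat_1 = [gamma(1) gamma(0) - gamma(1) gamma(2)] / det = [(-0.462)(1.2218) - (-0.462)(0.3967)] / 1.27935124 = -0.3811962 / 1.27935124 = -0.298
  phi_hat_2 = [gamma(0) gamma(2) - gamma(1)^2] / det = [(1.2218)(0.3967) - (-0.462)^2] / 1.27935124 = 0.27124406 / 1.27935124 = 0.212
So phi_hat = [-0.2980, 0.2120].
Therefore phi_hat_1 = -0.2980.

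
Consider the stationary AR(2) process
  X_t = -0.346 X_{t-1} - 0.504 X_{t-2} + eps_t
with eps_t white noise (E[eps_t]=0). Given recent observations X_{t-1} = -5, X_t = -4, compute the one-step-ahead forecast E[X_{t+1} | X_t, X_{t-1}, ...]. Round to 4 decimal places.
E[X_{t+1} \mid \mathcal F_t] = 3.9040

For an AR(p) model X_t = c + sum_i phi_i X_{t-i} + eps_t, the
one-step-ahead conditional mean is
  E[X_{t+1} | X_t, ...] = c + sum_i phi_i X_{t+1-i}.
Substitute known values:
  E[X_{t+1} | ...] = (-0.346) * (-4) + (-0.504) * (-5)
                   = 3.9040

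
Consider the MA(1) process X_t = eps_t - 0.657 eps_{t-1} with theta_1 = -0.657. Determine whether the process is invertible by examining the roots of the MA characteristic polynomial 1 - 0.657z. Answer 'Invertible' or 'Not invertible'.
\text{Invertible}

The MA(q) characteristic polynomial is P(z) = 1 - 0.657z.
Invertibility requires all roots to lie outside the unit circle, i.e. |z| > 1 for every root.
This is linear in z: 1 + (-0.657) z = 0  =>  z = -1/(-0.657) = 1.52207,  |z| = 1.52207.
Moduli of all roots: 1.5221.
All moduli strictly greater than 1? Yes.
Verdict: Invertible.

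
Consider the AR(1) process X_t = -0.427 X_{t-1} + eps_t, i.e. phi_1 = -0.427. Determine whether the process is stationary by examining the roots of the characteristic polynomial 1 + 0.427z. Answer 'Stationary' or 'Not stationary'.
\text{Stationary}

The AR(p) characteristic polynomial is P(z) = 1 + 0.427z.
Stationarity requires all roots to lie outside the unit circle, i.e. |z| > 1 for every root.
This is linear in z: 1 + (0.427) z = 0  =>  z = -1/(0.427) = -2.34192,  |z| = 2.34192.
Moduli of all roots: 2.3419.
All moduli strictly greater than 1? Yes.
Verdict: Stationary.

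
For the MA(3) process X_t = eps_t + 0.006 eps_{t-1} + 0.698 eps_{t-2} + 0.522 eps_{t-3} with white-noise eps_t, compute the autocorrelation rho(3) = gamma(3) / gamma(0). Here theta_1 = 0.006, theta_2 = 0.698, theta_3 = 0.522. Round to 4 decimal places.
\rho(3) = 0.2966

For an MA(q) process with theta_0 = 1, the autocovariance is
  gamma(k) = sigma^2 * sum_{i=0..q-k} theta_i * theta_{i+k},
and rho(k) = gamma(k) / gamma(0). Sigma^2 cancels.
  numerator   = (1)*(0.522) = 0.522.
  denominator = (1)^2 + (0.006)^2 + (0.698)^2 + (0.522)^2 = 1.759724.
  rho(3) = 0.522 / 1.759724 = 0.2966.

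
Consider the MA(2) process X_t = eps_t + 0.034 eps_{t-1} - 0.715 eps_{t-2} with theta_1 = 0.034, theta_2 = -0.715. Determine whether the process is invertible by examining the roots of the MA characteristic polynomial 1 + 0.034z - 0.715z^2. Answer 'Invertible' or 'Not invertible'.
\text{Invertible}

The MA(q) characteristic polynomial is P(z) = 1 + 0.034z - 0.715z^2.
Invertibility requires all roots to lie outside the unit circle, i.e. |z| > 1 for every root.
Set 1 + (0.034) z + (-0.715) z^2 = 0, i.e. a z^2 + b z + c = 0 with a = -0.715, b = 0.034, c = 1.
Discriminant D = b^2 - 4ac = (0.034)^2 - 4*(-0.715)*1 = 0.001156 - (-2.86) = 2.861156.
D >= 0, so the roots are real: z = (-b +/- sqrt(D)) / (2a) = (-0.034 +/- 1.691495) / (-1.43).
  z_1 = (-0.034 + 1.691495) / (-1.43) = -1.1591,   |z_1| = 1.1591.
  z_2 = (-0.034 - 1.691495) / (-1.43) = 1.2066,   |z_2| = 1.2066.
Moduli of all roots: 1.1591, 1.2066.
All moduli strictly greater than 1? Yes.
Verdict: Invertible.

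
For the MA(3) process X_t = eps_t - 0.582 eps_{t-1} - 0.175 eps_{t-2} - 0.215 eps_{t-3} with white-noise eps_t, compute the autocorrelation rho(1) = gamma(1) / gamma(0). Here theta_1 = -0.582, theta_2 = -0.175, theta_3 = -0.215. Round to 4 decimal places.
\rho(1) = -0.3126

For an MA(q) process with theta_0 = 1, the autocovariance is
  gamma(k) = sigma^2 * sum_{i=0..q-k} theta_i * theta_{i+k},
and rho(k) = gamma(k) / gamma(0). Sigma^2 cancels.
  numerator   = (1)*(-0.582) + (-0.582)*(-0.175) + (-0.175)*(-0.215) = -0.442525.
  denominator = (1)^2 + (-0.582)^2 + (-0.175)^2 + (-0.215)^2 = 1.415574.
  rho(1) = -0.442525 / 1.415574 = -0.3126.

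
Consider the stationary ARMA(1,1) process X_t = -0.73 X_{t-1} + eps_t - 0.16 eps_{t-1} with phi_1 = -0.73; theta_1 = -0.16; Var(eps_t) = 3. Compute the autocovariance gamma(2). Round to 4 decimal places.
\gamma(2) = 4.6601

Multiply the model equation by X_{t-k} and take expectations. With theta_0 = psi_0 = 1 and psi_j the MA(infinity) weights, this gives
  gamma(k) - sum_i phi_i gamma(k-i) = c_k,
  c_k = sigma^2 * sum_{j=k..q} theta_j psi_{j-k}   (c_k = 0 for k > q),
using gamma(-m) = gamma(m).
psi-weights needed (psi_j = theta_j + sum_i phi_i psi_{j-i}):
  psi_1 = theta_1 + phi_1 = -0.16 + (-0.73) = -0.89
Right-hand sides:
  c_0 = sigma^2 (1 + theta_1 psi_1) = 3 * (1 + (-0.16)(-0.89)) = 3 * 1.1424 = 3.4272
  c_1 = sigma^2 theta_1 = 3 * (-0.16) = -0.48
  c_2 = 0
Equations for k = 0 and k = 1 (AR order 1):
  gamma(0) = phi_1 gamma(1) + c_0
  gamma(1) = phi_1 gamma(0) + c_1
Substituting the second into the first: gamma(0) (1 - phi_1^2) = c_0 + phi_1 c_1, so
  gamma(0) = (c_0 + phi_1 c_1) / (1 - phi_1^2) = (3.4272 + (-0.73)(-0.48)) / (1 - (-0.73)^2) = 3.7776 / 0.4671 = 8.087347.
  gamma(1) = phi_1 gamma(0) + c_1 = (-0.73)(8.087347) + (-0.48) = -6.383764.
For k = 2 (> q): gamma(2) = phi_1 gamma(1) = (-0.73)(-6.383764) = 4.660147.
Therefore gamma(2) = 4.6601 (to 4 decimal places).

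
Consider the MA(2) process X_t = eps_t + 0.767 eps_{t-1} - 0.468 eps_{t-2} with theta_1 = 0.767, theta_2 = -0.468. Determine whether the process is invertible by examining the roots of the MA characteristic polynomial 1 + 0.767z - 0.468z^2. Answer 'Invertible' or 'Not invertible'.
\text{Not invertible}

The MA(q) characteristic polynomial is P(z) = 1 + 0.767z - 0.468z^2.
Invertibility requires all roots to lie outside the unit circle, i.e. |z| > 1 for every root.
Set 1 + (0.767) z + (-0.468) z^2 = 0, i.e. a z^2 + b z + c = 0 with a = -0.468, b = 0.767, c = 1.
Discriminant D = b^2 - 4ac = (0.767)^2 - 4*(-0.468)*1 = 0.588289 - (-1.872) = 2.460289.
D >= 0, so the roots are real: z = (-b +/- sqrt(D)) / (2a) = (-0.767 +/- 1.568531) / (-0.936).
  z_1 = (-0.767 + 1.568531) / (-0.936) = -0.8563,   |z_1| = 0.8563.
  z_2 = (-0.767 - 1.568531) / (-0.936) = 2.4952,   |z_2| = 2.4952.
Moduli of all roots: 0.8563, 2.4952.
All moduli strictly greater than 1? No.
Verdict: Not invertible.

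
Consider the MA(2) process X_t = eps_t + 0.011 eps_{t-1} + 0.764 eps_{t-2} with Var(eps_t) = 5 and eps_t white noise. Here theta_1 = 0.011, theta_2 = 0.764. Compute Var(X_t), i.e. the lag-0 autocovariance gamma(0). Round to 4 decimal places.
\gamma(0) = 7.9191

For an MA(q) process X_t = eps_t + sum_i theta_i eps_{t-i} with
Var(eps_t) = sigma^2, the variance is
  gamma(0) = sigma^2 * (1 + sum_i theta_i^2).
  sum_i theta_i^2 = (0.011)^2 + (0.764)^2 = 0.000121 + 0.583696 = 0.583817.
  gamma(0) = 5 * (1 + 0.583817) = 5 * 1.583817 = 7.919085, which rounds to 7.9191.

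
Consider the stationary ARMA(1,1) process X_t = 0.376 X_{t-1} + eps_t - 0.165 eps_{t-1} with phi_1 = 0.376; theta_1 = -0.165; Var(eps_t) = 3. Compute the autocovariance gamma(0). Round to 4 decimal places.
\gamma(0) = 3.1556

Multiply the model equation by X_{t-k} and take expectations. With theta_0 = psi_0 = 1 and psi_j the MA(infinity) weights, this gives
  gamma(k) - sum_i phi_i gamma(k-i) = c_k,
  c_k = sigma^2 * sum_{j=k..q} theta_j psi_{j-k}   (c_k = 0 for k > q),
using gamma(-m) = gamma(m).
psi-weights needed (psi_j = theta_j + sum_i phi_i psi_{j-i}):
  psi_1 = theta_1 + phi_1 = -0.165 + (0.376) = 0.211
Right-hand sides:
  c_0 = sigma^2 (1 + theta_1 psi_1) = 3 * (1 + (-0.165)(0.211)) = 3 * 0.965185 = 2.895555
  c_1 = sigma^2 theta_1 = 3 * (-0.165) = -0.495
  c_2 = 0
Equations for k = 0 and k = 1 (AR order 1):
  gamma(0) = phi_1 gamma(1) + c_0
  gamma(1) = phi_1 gamma(0) + c_1
Substituting the second into the first: gamma(0) (1 - phi_1^2) = c_0 + phi_1 c_1, so
  gamma(0) = (c_0 + phi_1 c_1) / (1 - phi_1^2) = (2.895555 + (0.376)(-0.495)) / (1 - (0.376)^2) = 2.709435 / 0.858624 = 3.155555.
Therefore gamma(0) = 3.1556 (to 4 decimal places).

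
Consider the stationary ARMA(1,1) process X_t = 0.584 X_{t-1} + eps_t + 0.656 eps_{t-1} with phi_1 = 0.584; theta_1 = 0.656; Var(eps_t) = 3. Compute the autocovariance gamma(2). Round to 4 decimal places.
\gamma(2) = 4.5600

Multiply the model equation by X_{t-k} and take expectations. With theta_0 = psi_0 = 1 and psi_j the MA(infinity) weights, this gives
  gamma(k) - sum_i phi_i gamma(k-i) = c_k,
  c_k = sigma^2 * sum_{j=k..q} theta_j psi_{j-k}   (c_k = 0 for k > q),
using gamma(-m) = gamma(m).
psi-weights needed (psi_j = theta_j + sum_i phi_i psi_{j-i}):
  psi_1 = theta_1 + phi_1 = 0.656 + (0.584) = 1.24
Right-hand sides:
  c_0 = sigma^2 (1 + theta_1 psi_1) = 3 * (1 + (0.656)(1.24)) = 3 * 1.81344 = 5.44032
  c_1 = sigma^2 theta_1 = 3 * (0.656) = 1.968
  c_2 = 0
Equations for k = 0 and k = 1 (AR order 1):
  gamma(0) = phi_1 gamma(1) + c_0
  gamma(1) = phi_1 gamma(0) + c_1
Substituting the second into the first: gamma(0) (1 - phi_1^2) = c_0 + phi_1 c_1, so
  gamma(0) = (c_0 + phi_1 c_1) / (1 - phi_1^2) = (5.44032 + (0.584)(1.968)) / (1 - (0.584)^2) = 6.589632 / 0.658944 = 10.000291.
  gamma(1) = phi_1 gamma(0) + c_1 = (0.584)(10.000291) + (1.968) = 7.80817.
For k = 2 (> q): gamma(2) = phi_1 gamma(1) = (0.584)(7.80817) = 4.559971.
Therefore gamma(2) = 4.5600 (to 4 decimal places).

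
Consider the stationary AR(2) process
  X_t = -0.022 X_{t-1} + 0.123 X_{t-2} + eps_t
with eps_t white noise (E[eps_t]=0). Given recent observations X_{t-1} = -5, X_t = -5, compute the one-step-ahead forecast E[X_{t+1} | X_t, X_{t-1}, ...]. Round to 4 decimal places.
E[X_{t+1} \mid \mathcal F_t] = -0.5050

For an AR(p) model X_t = c + sum_i phi_i X_{t-i} + eps_t, the
one-step-ahead conditional mean is
  E[X_{t+1} | X_t, ...] = c + sum_i phi_i X_{t+1-i}.
Substitute known values:
  E[X_{t+1} | ...] = (-0.022) * (-5) + (0.123) * (-5)
                   = -0.5050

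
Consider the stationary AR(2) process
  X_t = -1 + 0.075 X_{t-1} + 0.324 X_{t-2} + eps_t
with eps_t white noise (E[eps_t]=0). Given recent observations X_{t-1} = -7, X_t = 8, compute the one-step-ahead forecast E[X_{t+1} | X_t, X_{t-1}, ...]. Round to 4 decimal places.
E[X_{t+1} \mid \mathcal F_t] = -2.6680

For an AR(p) model X_t = c + sum_i phi_i X_{t-i} + eps_t, the
one-step-ahead conditional mean is
  E[X_{t+1} | X_t, ...] = c + sum_i phi_i X_{t+1-i}.
Substitute known values:
  E[X_{t+1} | ...] = -1 + (0.075) * (8) + (0.324) * (-7)
                   = -2.6680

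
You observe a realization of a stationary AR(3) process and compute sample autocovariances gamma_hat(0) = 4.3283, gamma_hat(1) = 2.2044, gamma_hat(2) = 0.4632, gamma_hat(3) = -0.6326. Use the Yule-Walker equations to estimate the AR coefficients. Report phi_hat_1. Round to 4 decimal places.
\hat\phi_{1} = 0.5830

The Yule-Walker equations for an AR(p) process read, in matrix form,
  Gamma_p phi = r_p,   with   (Gamma_p)_{ij} = gamma(|i - j|),
                       (r_p)_i = gamma(i),   i,j = 1..p.
Substitute the sample gammas (Toeplitz matrix and right-hand side of size 3):
  Gamma_p = [[4.3283, 2.2044, 0.4632], [2.2044, 4.3283, 2.2044], [0.4632, 2.2044, 4.3283]]
  r_p     = [2.2044, 0.4632, -0.6326]
Written out (R1..R3):
  (R1) 4.3283 phi_1 + 2.2044 phi_2 + 0.4632 phi_3 = 2.2044
  (R2) 2.2044 phi_1 + 4.3283 phi_2 + 2.2044 phi_3 = 0.4632
  (R3) 0.4632 phi_1 + 2.2044 phi_2 + 4.3283 phi_3 = -0.6326
Gaussian elimination:
  R2 <- R2 - (2.2044/4.3283) R1 = R2 - (0.509299) R1:  3.205601 phi_2 + 1.968493 phi_3 = -0.659499
  R3 <- R3 - (0.4632/4.3283) R1 = R3 - (0.107017) R1:  1.968493 phi_2 + 4.27873 phi_3 = -0.868507
  R3 <- R3 - (1.968493/3.205601) R2 = R3 - (0.614079) R2:  3.06992 phi_3 = -0.463523
Back-substitution:
  phi_hat_3 = -0.463523 / 3.06992 = -0.150989
  phi_hat_2 = (-0.659499 - (1.968493)(-0.150989)) / 3.205601 = -0.113015
  phi_hat_1 = (2.2044 - (2.2044)(-0.113015) - (0.4632)(-0.150989)) / 4.3283 = 0.583016
So phi_hat = [0.5830, -0.1130, -0.1510].
Therefore phi_hat_1 = 0.5830.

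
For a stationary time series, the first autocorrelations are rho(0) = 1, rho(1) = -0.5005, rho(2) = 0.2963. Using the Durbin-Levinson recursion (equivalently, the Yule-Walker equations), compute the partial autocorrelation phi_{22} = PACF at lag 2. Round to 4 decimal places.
\phi_{22} = 0.0611

The PACF at lag k is phi_{kk}, the last component of the solution
to the Yule-Walker system G_k phi = r_k where
  (G_k)_{ij} = rho(|i - j|), (r_k)_i = rho(i), i,j = 1..k.
Equivalently, Durbin-Levinson gives phi_{kk} iteratively:
  phi_{11} = rho(1)
  phi_{kk} = [rho(k) - sum_{j=1..k-1} phi_{k-1,j} rho(k-j)]
            / [1 - sum_{j=1..k-1} phi_{k-1,j} rho(j)],
  phi_{k,j} = phi_{k-1,j} - phi_{kk} phi_{k-1,k-j},  j = 1..k-1.
Step k = 1:
  phi_11 = rho(1) = -0.5005.
Step k = 2:
  phi_22 = [rho(2) - phi_11 rho(1)] / [1 - phi_11 rho(1)] = [0.2963 - (-0.5005)(-0.5005)] / [1 - (-0.5005)(-0.5005)]
         = 0.04579975 / 0.74949975 = 0.0611.
Therefore phi_{22} = 0.0611.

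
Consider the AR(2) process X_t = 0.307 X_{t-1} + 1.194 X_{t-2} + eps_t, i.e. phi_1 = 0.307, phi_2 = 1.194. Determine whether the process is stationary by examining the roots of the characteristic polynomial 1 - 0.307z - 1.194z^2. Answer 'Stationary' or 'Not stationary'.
\text{Not stationary}

The AR(p) characteristic polynomial is P(z) = 1 - 0.307z - 1.194z^2.
Stationarity requires all roots to lie outside the unit circle, i.e. |z| > 1 for every root.
Set 1 + (-0.307) z + (-1.194) z^2 = 0, i.e. a z^2 + b z + c = 0 with a = -1.194, b = -0.307, c = 1.
Discriminant D = b^2 - 4ac = (-0.307)^2 - 4*(-1.194)*1 = 0.094249 - (-4.776) = 4.870249.
D >= 0, so the roots are real: z = (-b +/- sqrt(D)) / (2a) = (0.307 +/- 2.206864) / (-2.388).
  z_1 = (0.307 + 2.206864) / (-2.388) = -1.0527,   |z_1| = 1.0527.
  z_2 = (0.307 - 2.206864) / (-2.388) = 0.7956,   |z_2| = 0.7956.
Moduli of all roots: 1.0527, 0.7956.
All moduli strictly greater than 1? No.
Verdict: Not stationary.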